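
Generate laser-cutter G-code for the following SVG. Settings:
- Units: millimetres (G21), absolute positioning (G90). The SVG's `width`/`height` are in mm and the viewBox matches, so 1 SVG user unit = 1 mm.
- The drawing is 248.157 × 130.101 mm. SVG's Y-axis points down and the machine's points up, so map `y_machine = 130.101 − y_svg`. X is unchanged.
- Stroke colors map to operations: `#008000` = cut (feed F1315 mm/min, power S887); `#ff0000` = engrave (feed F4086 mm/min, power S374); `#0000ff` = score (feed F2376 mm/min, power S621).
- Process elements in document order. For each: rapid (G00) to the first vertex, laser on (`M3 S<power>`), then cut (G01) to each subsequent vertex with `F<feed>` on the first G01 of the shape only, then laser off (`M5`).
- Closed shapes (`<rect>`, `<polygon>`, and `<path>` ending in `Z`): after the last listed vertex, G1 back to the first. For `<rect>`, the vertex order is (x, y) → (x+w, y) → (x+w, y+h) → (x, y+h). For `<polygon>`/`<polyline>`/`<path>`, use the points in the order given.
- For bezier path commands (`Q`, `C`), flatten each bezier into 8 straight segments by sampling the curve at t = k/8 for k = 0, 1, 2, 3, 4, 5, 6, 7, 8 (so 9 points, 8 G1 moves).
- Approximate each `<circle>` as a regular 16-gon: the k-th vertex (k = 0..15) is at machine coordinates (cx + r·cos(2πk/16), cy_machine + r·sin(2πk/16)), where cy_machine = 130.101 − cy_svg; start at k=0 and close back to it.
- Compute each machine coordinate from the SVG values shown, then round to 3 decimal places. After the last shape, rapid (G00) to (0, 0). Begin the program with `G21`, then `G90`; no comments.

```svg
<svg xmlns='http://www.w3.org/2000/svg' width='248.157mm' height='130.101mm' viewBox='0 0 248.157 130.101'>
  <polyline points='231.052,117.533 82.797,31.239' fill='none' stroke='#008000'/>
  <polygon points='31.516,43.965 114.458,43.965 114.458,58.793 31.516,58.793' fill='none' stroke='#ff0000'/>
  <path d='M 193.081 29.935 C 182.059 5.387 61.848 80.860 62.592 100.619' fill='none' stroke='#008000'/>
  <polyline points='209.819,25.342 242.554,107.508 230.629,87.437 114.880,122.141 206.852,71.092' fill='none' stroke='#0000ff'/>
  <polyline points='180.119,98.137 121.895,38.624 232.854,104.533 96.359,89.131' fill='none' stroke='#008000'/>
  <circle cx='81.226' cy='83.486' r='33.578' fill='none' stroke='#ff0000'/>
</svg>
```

G21
G90
G00 X231.052 Y12.568
M3 S887
G01 X82.797 Y98.862 F1315
M5
G00 X31.516 Y86.136
M3 S374
G01 X114.458 Y86.136 F4086
G01 X114.458 Y71.308
G01 X31.516 Y71.308
G01 X31.516 Y86.136
M5
G00 X193.081 Y100.166
M3 S887
G01 X184.279 Y104.987 F1315
G01 X167.938 Y102.256
G01 X146.754 Y93.799
G01 X123.424 Y81.439
G01 X100.646 Y67.003
G01 X81.117 Y52.314
G01 X67.533 Y39.199
G01 X62.592 Y29.482
M5
G00 X209.819 Y104.759
M3 S621
G01 X242.554 Y22.593 F2376
G01 X230.629 Y42.664
G01 X114.880 Y7.960
G01 X206.852 Y59.009
M5
G00 X180.119 Y31.964
M3 S887
G01 X121.895 Y91.477 F1315
G01 X232.854 Y25.568
G01 X96.359 Y40.970
M5
G00 X114.804 Y46.615
M3 S374
G01 X112.248 Y59.465 F4086
G01 X104.969 Y70.358
G01 X94.076 Y77.637
G01 X81.226 Y80.193
G01 X68.376 Y77.637
G01 X57.483 Y70.358
G01 X50.204 Y59.465
G01 X47.648 Y46.615
G01 X50.204 Y33.765
G01 X57.483 Y22.872
G01 X68.376 Y15.593
G01 X81.226 Y13.037
G01 X94.076 Y15.593
G01 X104.969 Y22.872
G01 X112.248 Y33.765
G01 X114.804 Y46.615
M5
G00 X0.000 Y0.000

1 u = 1 mm; y_m = 130.101 − y.

[1] `<polyline>` line segment, #008000→cut S887 F1315: (231.052,12.568) → (82.797,98.862)

[2] `<polygon>` rectangle, #ff0000→engrave S374 F4086: (31.516,86.136) → (114.458,86.136) → (114.458,71.308) → (31.516,71.308) → (31.516,86.136) (closed)

[3] `<path>` cubic bezier, #008000→cut S887 F1315: (193.081,100.166) → (184.279,104.987) → (167.938,102.256) → (146.754,93.799) → (123.424,81.439) → (100.646,67.003) → (81.117,52.314) → (67.533,39.199) → (62.592,29.482)

[4] `<polyline>` open polyline, #0000ff→score S621 F2376: (209.819,104.759) → (242.554,22.593) → (230.629,42.664) → (114.880,7.960) → (206.852,59.009)

[5] `<polyline>` open polyline, #008000→cut S887 F1315: (180.119,31.964) → (121.895,91.477) → (232.854,25.568) → (96.359,40.970)

[6] `<circle>` circle, #ff0000→engrave S374 F4086: (114.804,46.615) → (112.248,59.465) → (104.969,70.358) → (94.076,77.637) → (81.226,80.193) → (68.376,77.637) → (57.483,70.358) → (50.204,59.465) → (47.648,46.615) → (50.204,33.765) → (57.483,22.872) → (68.376,15.593) → (81.226,13.037) → (94.076,15.593) → (104.969,22.872) → (112.248,33.765) → (114.804,46.615) (closed)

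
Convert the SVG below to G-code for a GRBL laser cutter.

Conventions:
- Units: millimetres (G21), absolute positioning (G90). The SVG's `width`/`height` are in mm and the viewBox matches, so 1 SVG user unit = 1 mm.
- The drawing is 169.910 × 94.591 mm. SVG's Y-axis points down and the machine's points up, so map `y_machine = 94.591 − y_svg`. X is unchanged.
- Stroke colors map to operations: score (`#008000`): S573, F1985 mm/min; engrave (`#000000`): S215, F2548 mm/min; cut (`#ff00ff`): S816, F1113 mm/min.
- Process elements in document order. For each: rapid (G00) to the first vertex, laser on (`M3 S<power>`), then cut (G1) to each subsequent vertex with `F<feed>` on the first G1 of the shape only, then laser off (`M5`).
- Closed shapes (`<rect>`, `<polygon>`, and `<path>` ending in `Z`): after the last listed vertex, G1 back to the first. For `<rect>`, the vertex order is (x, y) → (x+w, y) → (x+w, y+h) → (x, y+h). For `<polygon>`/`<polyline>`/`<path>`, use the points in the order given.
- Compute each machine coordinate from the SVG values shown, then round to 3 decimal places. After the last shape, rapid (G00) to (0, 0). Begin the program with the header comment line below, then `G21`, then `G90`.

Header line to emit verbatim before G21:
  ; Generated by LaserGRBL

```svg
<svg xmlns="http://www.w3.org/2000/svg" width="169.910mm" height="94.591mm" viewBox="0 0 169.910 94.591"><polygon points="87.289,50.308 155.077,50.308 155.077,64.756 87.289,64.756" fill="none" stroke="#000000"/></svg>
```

; Generated by LaserGRBL
G21
G90
G00 X87.289 Y44.283
M3 S215
G1 X155.077 Y44.283 F2548
G1 X155.077 Y29.835
G1 X87.289 Y29.835
G1 X87.289 Y44.283
M5
G00 X0.000 Y0.000

1 u = 1 mm; y_m = 94.591 − y.

[1] `<polygon>` rectangle, #000000→engrave S215 F2548: (87.289,44.283) → (155.077,44.283) → (155.077,29.835) → (87.289,29.835) → (87.289,44.283) (closed)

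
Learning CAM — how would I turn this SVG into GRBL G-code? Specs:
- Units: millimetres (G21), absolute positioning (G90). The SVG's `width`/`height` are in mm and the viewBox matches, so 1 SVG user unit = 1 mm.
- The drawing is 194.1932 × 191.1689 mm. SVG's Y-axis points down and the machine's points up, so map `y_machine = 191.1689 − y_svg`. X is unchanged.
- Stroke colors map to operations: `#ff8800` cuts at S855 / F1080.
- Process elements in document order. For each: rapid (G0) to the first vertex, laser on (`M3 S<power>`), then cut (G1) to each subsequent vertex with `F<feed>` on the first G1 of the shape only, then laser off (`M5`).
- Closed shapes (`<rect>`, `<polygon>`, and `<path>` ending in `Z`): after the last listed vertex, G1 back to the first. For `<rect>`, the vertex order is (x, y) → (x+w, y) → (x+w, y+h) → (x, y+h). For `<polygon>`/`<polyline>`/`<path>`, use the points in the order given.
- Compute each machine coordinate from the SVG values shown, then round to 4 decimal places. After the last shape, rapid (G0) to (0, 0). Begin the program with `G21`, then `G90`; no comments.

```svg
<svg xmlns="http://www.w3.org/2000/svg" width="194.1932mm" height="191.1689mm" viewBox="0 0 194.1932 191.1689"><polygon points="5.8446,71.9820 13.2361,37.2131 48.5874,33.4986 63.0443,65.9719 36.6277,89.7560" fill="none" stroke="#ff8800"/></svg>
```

viewBox `0 0 194.1932 191.1689` with mm width/height → 1 unit = 1 mm. Flip: y_m = 191.1689 − y_svg.

**Shape 1** — `<polygon>` regular polygon, stroke `#ff8800` → cut (S855, F1080). Machine vertices: (5.8446,119.1869) → (13.2361,153.9558) → (48.5874,157.6703) → (63.0443,125.1970) → (36.6277,101.4129) → (5.8446,119.1869). Closed: final G1 returns to the first vertex.

G21
G90
G0 X5.8446 Y119.1869
M3 S855
G1 X13.2361 Y153.9558 F1080
G1 X48.5874 Y157.6703
G1 X63.0443 Y125.1970
G1 X36.6277 Y101.4129
G1 X5.8446 Y119.1869
M5
G0 X0.0000 Y0.0000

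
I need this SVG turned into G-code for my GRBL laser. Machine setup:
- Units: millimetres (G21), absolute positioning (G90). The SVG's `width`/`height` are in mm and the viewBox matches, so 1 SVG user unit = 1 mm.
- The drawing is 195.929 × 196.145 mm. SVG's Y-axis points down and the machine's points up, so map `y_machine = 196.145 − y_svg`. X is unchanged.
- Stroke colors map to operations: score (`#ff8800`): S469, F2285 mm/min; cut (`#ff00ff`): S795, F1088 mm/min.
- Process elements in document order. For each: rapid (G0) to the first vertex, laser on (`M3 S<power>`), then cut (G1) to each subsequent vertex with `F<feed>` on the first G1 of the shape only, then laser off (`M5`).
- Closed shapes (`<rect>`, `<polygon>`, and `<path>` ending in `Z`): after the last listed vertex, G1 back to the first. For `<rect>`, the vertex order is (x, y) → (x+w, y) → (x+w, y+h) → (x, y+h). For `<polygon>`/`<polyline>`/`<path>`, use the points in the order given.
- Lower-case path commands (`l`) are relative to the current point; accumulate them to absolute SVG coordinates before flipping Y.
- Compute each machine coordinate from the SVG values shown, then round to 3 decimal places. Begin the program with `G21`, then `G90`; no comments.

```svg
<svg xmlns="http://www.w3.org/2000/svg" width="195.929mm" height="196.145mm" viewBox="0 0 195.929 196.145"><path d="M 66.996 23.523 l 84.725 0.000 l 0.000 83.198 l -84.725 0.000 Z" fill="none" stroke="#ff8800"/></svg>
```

1 u = 1 mm; y_m = 196.145 − y.

[1] `<path>` rectangle, #ff8800→score S469 F2285: (66.996,172.622) → (151.721,172.622) → (151.721,89.424) → (66.996,89.424) → (66.996,172.622) (closed)

G21
G90
G0 X66.996 Y172.622
M3 S469
G1 X151.721 Y172.622 F2285
G1 X151.721 Y89.424
G1 X66.996 Y89.424
G1 X66.996 Y172.622
M5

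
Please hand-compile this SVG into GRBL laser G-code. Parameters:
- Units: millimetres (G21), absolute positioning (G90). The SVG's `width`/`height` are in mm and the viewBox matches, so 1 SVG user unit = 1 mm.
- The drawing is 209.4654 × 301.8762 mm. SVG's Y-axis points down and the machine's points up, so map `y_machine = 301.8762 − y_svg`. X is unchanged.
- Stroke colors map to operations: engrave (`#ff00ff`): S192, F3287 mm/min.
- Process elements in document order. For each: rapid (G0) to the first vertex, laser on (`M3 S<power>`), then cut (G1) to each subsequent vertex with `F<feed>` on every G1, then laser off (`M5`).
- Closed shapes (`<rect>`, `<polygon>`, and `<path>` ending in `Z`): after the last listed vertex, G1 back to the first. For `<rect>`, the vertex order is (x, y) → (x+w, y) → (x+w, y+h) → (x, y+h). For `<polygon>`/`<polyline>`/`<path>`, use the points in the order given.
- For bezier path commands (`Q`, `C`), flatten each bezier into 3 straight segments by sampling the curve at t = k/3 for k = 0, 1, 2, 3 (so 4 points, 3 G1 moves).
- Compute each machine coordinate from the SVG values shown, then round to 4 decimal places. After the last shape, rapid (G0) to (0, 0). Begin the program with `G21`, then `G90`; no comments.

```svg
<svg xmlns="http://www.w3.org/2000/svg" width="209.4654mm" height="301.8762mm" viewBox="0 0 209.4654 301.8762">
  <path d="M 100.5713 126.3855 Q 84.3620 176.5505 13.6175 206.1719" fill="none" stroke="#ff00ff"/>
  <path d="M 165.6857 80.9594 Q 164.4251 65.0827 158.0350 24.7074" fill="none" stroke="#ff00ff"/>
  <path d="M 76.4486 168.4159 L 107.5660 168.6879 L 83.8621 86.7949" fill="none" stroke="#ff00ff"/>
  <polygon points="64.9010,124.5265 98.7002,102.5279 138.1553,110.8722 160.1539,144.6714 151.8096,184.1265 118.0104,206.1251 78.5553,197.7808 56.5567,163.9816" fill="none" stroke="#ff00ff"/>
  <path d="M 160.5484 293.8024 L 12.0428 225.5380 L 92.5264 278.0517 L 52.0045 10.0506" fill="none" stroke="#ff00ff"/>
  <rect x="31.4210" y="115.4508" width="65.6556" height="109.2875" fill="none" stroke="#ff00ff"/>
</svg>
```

1 u = 1 mm; y_m = 301.8762 − y.

[1] `<path>` quadratic bezier, #ff00ff→engrave S192 F3287: (100.5713,175.4907) → (83.7056,144.3300) → (54.7210,117.7345) → (13.6175,95.7043)

[2] `<path>` quadratic bezier, #ff00ff→engrave S192 F3287: (165.6857,220.9168) → (164.2754,234.2233) → (161.7251,252.9740) → (158.0350,277.1688)

[3] `<path>` open polyline, #ff00ff→engrave S192 F3287: (76.4486,133.4603) → (107.5660,133.1883) → (83.8621,215.0813)

[4] `<polygon>` regular polygon, #ff00ff→engrave S192 F3287: (64.9010,177.3497) → (98.7002,199.3483) → (138.1553,191.0040) → (160.1539,157.2048) → (151.8096,117.7497) → (118.0104,95.7511) → (78.5553,104.0954) → (56.5567,137.8946) → (64.9010,177.3497) (closed)

[5] `<path>` open polyline, #ff00ff→engrave S192 F3287: (160.5484,8.0738) → (12.0428,76.3382) → (92.5264,23.8245) → (52.0045,291.8256)

[6] `<rect>` rectangle, #ff00ff→engrave S192 F3287: (31.4210,186.4254) → (97.0766,186.4254) → (97.0766,77.1379) → (31.4210,77.1379) → (31.4210,186.4254) (closed)

G21
G90
G0 X100.5713 Y175.4907
M3 S192
G1 X83.7056 Y144.3300 F3287
G1 X54.7210 Y117.7345 F3287
G1 X13.6175 Y95.7043 F3287
M5
G0 X165.6857 Y220.9168
M3 S192
G1 X164.2754 Y234.2233 F3287
G1 X161.7251 Y252.9740 F3287
G1 X158.0350 Y277.1688 F3287
M5
G0 X76.4486 Y133.4603
M3 S192
G1 X107.5660 Y133.1883 F3287
G1 X83.8621 Y215.0813 F3287
M5
G0 X64.9010 Y177.3497
M3 S192
G1 X98.7002 Y199.3483 F3287
G1 X138.1553 Y191.0040 F3287
G1 X160.1539 Y157.2048 F3287
G1 X151.8096 Y117.7497 F3287
G1 X118.0104 Y95.7511 F3287
G1 X78.5553 Y104.0954 F3287
G1 X56.5567 Y137.8946 F3287
G1 X64.9010 Y177.3497 F3287
M5
G0 X160.5484 Y8.0738
M3 S192
G1 X12.0428 Y76.3382 F3287
G1 X92.5264 Y23.8245 F3287
G1 X52.0045 Y291.8256 F3287
M5
G0 X31.4210 Y186.4254
M3 S192
G1 X97.0766 Y186.4254 F3287
G1 X97.0766 Y77.1379 F3287
G1 X31.4210 Y77.1379 F3287
G1 X31.4210 Y186.4254 F3287
M5
G0 X0.0000 Y0.0000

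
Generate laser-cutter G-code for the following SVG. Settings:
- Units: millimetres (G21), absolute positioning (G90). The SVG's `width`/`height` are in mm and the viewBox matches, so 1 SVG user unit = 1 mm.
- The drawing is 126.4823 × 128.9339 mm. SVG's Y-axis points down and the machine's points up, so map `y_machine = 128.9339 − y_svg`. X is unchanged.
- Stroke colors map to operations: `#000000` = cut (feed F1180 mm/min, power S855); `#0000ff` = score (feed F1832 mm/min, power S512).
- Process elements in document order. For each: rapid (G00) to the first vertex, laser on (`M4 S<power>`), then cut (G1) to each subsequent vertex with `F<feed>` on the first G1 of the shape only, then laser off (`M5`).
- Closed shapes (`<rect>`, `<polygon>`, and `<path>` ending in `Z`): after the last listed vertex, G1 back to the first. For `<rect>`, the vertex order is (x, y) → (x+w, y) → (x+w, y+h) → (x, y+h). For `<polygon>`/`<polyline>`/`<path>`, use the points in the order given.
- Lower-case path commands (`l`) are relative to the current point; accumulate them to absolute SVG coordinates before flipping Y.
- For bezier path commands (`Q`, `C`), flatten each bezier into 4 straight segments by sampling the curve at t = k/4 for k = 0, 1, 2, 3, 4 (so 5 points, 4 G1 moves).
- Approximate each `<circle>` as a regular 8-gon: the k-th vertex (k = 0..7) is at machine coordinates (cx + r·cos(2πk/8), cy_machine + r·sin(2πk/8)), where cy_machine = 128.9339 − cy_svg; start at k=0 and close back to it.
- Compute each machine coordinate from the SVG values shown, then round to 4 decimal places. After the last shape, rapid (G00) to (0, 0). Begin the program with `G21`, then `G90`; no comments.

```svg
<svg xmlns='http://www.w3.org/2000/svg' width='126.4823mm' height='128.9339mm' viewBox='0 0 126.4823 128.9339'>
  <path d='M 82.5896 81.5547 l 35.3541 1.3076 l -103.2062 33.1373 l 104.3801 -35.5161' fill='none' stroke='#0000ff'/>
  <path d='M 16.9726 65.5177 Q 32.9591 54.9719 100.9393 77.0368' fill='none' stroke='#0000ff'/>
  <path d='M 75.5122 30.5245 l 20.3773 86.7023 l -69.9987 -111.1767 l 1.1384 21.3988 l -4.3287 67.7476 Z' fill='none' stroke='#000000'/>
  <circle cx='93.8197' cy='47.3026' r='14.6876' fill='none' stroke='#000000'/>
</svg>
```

viewBox `0 0 126.4823 128.9339` with mm width/height → 1 unit = 1 mm. Flip: y_m = 128.9339 − y_svg.

**Shape 1** — `<path>` open polyline, stroke `#0000ff` → score (S512, F1832). Machine vertices: (82.5896,47.3792) → (117.9437,46.0716) → (14.7375,12.9343) → (119.1176,48.4504). Open path.

**Shape 2** — `<path>` quadratic bezier, stroke `#0000ff` → score (S512, F1832). Control points (SVG): P0=(16.9726,65.5177), P1=(32.9591,54.9719), P2=(100.9393,77.0368); sampled at t=k/4. Machine vertices: (16.9726,63.4162) → (28.2155,66.6509) → (45.9575,65.8093) → (70.1988,60.8914) → (100.9393,51.8971). Open path.

**Shape 3** — `<path>` closed polygon, stroke `#000000` → cut (S855, F1180). Machine vertices: (75.5122,98.4094) → (95.8895,11.7071) → (25.8908,122.8838) → (27.0292,101.4850) → (22.7005,33.7374) → (75.5122,98.4094). Closed: final G1 returns to the first vertex.

**Shape 4** — `<circle>` circle, stroke `#000000` → cut (S855, F1180). Machine vertices: (108.5073,81.6313) → (104.2054,92.0170) → (93.8197,96.3189) → (83.4340,92.0170) → (79.1321,81.6313) → (83.4340,71.2456) → (93.8197,66.9437) → (104.2054,71.2456) → (108.5073,81.6313). Closed: final G1 returns to the first vertex.

G21
G90
G00 X82.5896 Y47.3792
M4 S512
G1 X117.9437 Y46.0716 F1832
G1 X14.7375 Y12.9343
G1 X119.1176 Y48.4504
M5
G00 X16.9726 Y63.4162
M4 S512
G1 X28.2155 Y66.6509 F1832
G1 X45.9575 Y65.8093
G1 X70.1988 Y60.8914
G1 X100.9393 Y51.8971
M5
G00 X75.5122 Y98.4094
M4 S855
G1 X95.8895 Y11.7071 F1180
G1 X25.8908 Y122.8838
G1 X27.0292 Y101.4850
G1 X22.7005 Y33.7374
G1 X75.5122 Y98.4094
M5
G00 X108.5073 Y81.6313
M4 S855
G1 X104.2054 Y92.0170 F1180
G1 X93.8197 Y96.3189
G1 X83.4340 Y92.0170
G1 X79.1321 Y81.6313
G1 X83.4340 Y71.2456
G1 X93.8197 Y66.9437
G1 X104.2054 Y71.2456
G1 X108.5073 Y81.6313
M5
G00 X0.0000 Y0.0000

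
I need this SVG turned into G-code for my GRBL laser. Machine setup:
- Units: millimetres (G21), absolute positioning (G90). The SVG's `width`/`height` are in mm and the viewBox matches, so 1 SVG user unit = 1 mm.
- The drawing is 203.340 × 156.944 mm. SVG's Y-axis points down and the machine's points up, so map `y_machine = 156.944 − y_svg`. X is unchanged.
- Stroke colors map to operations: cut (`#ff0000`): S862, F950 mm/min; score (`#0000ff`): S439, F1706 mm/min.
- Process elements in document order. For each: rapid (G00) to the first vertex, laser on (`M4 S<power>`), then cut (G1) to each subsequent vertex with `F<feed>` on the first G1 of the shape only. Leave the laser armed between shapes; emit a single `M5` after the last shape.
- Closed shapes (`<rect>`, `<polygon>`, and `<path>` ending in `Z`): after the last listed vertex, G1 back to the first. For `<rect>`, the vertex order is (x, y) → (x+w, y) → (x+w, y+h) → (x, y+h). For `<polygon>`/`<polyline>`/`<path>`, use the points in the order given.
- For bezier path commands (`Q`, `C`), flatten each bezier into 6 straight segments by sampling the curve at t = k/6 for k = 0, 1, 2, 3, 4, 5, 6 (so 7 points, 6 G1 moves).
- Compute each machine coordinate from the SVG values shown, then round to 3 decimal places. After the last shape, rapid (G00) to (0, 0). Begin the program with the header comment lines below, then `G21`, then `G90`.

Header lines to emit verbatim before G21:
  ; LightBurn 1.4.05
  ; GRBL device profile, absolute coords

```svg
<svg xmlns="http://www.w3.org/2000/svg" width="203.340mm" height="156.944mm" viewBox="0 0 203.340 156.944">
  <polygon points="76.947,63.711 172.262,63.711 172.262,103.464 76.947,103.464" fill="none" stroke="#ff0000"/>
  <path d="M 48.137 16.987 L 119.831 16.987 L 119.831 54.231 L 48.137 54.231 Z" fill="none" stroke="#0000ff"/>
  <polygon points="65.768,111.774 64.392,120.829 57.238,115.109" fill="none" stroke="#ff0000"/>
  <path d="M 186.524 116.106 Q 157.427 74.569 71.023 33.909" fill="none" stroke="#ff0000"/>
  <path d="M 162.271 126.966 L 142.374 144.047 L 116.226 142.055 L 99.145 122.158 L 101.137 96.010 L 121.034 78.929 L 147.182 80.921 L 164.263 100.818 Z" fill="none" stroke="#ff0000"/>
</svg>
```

; LightBurn 1.4.05
; GRBL device profile, absolute coords
G21
G90
G00 X76.947 Y93.233
M4 S862
G1 X172.262 Y93.233 F950
G1 X172.262 Y53.480
G1 X76.947 Y53.480
G1 X76.947 Y93.233
G00 X48.137 Y139.957
M4 S439
G1 X119.831 Y139.957 F1706
G1 X119.831 Y102.713
G1 X48.137 Y102.713
G1 X48.137 Y139.957
G00 X65.768 Y45.170
M4 S862
G1 X64.392 Y36.115 F950
G1 X57.238 Y41.835
G1 X65.768 Y45.170
G00 X186.524 Y40.838
M4 S862
G1 X175.233 Y54.659 F950
G1 X160.759 Y68.432
G1 X143.100 Y82.156
G1 X122.258 Y95.831
G1 X98.232 Y109.457
G1 X71.023 Y123.035
G00 X162.271 Y29.978
M4 S862
G1 X142.374 Y12.897 F950
G1 X116.226 Y14.889
G1 X99.145 Y34.786
G1 X101.137 Y60.934
G1 X121.034 Y78.015
G1 X147.182 Y76.023
G1 X164.263 Y56.126
G1 X162.271 Y29.978
M5
G00 X0.000 Y0.000

Since the viewBox matches the mm dimensions, user units are millimetres directly. The only transform is the Y-flip y_m = 156.944 − y_svg.

Shape 1 is a rectangle drawn with `<polygon>`. Its stroke #ff0000 means cut at S862, F950. After flipping Y the toolpath is (76.947,93.233) → (172.262,93.233) → (172.262,53.480) → (76.947,53.480) → (76.947,93.233), returning to the start.

Shape 2 is a rectangle drawn with `<path>`. Its stroke #0000ff means score at S439, F1706. After flipping Y the toolpath is (48.137,139.957) → (119.831,139.957) → (119.831,102.713) → (48.137,102.713) → (48.137,139.957), returning to the start.

Shape 3 is a regular polygon drawn with `<polygon>`. Its stroke #ff0000 means cut at S862, F950. After flipping Y the toolpath is (65.768,45.170) → (64.392,36.115) → (57.238,41.835) → (65.768,45.170), returning to the start.

Shape 4 is a quadratic bezier drawn with `<path>`. Its stroke #ff0000 means cut at S862, F950. After flipping Y the toolpath is (186.524,40.838) → (175.233,54.659) → (160.759,68.432) → (143.100,82.156) → (122.258,95.831) → (98.232,109.457) → (71.023,123.035).

Shape 5 is a regular polygon drawn with `<path>`. Its stroke #ff0000 means cut at S862, F950. After flipping Y the toolpath is (162.271,29.978) → (142.374,12.897) → (116.226,14.889) → (99.145,34.786) → (101.137,60.934) → (121.034,78.015) → (147.182,76.023) → (164.263,56.126) → (162.271,29.978), returning to the start.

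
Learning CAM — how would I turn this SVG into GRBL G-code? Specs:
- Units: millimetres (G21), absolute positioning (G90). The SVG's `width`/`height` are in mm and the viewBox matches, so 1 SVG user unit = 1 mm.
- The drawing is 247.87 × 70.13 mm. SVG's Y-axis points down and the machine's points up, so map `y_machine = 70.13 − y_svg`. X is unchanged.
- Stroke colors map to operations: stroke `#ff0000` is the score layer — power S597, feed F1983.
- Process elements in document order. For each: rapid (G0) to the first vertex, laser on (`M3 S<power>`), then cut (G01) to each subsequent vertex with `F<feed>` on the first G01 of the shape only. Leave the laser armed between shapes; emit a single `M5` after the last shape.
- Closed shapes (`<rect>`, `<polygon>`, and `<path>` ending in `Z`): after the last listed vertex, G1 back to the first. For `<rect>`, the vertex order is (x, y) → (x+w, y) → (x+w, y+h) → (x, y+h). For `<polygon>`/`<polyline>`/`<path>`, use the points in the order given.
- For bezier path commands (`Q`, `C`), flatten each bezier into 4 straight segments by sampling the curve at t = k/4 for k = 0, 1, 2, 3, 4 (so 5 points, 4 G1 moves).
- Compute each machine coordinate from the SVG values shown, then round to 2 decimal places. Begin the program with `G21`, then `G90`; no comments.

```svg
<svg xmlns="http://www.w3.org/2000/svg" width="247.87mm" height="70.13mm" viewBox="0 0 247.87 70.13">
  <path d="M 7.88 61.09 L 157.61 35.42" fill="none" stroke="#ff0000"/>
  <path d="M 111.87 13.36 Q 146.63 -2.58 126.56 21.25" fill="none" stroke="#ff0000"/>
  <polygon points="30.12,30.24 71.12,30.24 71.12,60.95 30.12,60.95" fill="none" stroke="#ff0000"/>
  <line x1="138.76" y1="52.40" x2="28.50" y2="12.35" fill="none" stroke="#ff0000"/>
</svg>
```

1 u = 1 mm; y_m = 70.13 − y.

[1] `<path>` line segment, #ff0000→score S597 F1983: (7.88,9.04) → (157.61,34.71)

[2] `<path>` quadratic bezier, #ff0000→score S597 F1983: (111.87,56.77) → (125.82,62.25) → (132.92,62.77) → (133.17,58.31) → (126.56,48.88)

[3] `<polygon>` rectangle, #ff0000→score S597 F1983: (30.12,39.89) → (71.12,39.89) → (71.12,9.18) → (30.12,9.18) → (30.12,39.89) (closed)

[4] `<line>` line segment, #ff0000→score S597 F1983: (138.76,17.73) → (28.50,57.78)

G21
G90
G0 X7.88 Y9.04
M3 S597
G01 X157.61 Y34.71 F1983
G0 X111.87 Y56.77
M3 S597
G01 X125.82 Y62.25 F1983
G01 X132.92 Y62.77
G01 X133.17 Y58.31
G01 X126.56 Y48.88
G0 X30.12 Y39.89
M3 S597
G01 X71.12 Y39.89 F1983
G01 X71.12 Y9.18
G01 X30.12 Y9.18
G01 X30.12 Y39.89
G0 X138.76 Y17.73
M3 S597
G01 X28.50 Y57.78 F1983
M5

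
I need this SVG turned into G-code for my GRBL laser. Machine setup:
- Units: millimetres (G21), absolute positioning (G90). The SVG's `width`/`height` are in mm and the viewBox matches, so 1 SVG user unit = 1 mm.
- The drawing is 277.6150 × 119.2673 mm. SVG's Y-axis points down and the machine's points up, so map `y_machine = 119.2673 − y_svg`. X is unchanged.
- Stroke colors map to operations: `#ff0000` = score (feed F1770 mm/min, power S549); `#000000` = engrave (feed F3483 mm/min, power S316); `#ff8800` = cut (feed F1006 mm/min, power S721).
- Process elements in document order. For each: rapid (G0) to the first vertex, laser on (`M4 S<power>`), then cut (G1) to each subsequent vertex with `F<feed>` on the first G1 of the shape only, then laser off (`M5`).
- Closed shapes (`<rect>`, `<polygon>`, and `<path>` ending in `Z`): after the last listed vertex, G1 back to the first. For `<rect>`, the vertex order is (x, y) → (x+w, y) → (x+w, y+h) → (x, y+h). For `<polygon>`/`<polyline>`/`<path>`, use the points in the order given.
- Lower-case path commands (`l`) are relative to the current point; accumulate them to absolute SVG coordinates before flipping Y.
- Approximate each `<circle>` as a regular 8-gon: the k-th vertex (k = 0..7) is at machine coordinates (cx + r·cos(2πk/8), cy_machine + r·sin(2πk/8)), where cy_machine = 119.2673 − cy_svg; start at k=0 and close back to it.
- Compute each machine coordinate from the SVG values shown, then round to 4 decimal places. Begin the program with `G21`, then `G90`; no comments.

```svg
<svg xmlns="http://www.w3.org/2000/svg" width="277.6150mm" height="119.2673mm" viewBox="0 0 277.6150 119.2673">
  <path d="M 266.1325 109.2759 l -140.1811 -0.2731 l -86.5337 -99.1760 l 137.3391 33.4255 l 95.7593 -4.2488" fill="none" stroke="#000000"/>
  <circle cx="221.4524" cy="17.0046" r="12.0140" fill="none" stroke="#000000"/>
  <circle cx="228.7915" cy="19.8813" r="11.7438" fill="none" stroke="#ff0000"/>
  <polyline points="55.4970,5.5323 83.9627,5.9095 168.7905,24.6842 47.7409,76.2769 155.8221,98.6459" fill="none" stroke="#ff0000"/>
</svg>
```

viewBox `0 0 277.6150 119.2673` with mm width/height → 1 unit = 1 mm. Flip: y_m = 119.2673 − y_svg.

**Shape 1** — `<path>` open polyline, stroke `#000000` → engrave (S316, F3483). Machine vertices: (266.1325,9.9914) → (125.9514,10.2645) → (39.4177,109.4405) → (176.7568,76.0150) → (272.5161,80.2638). Open path.

**Shape 2** — `<circle>` circle, stroke `#000000` → engrave (S316, F3483). Machine vertices: (233.4664,102.2627) → (229.9476,110.7579) → (221.4524,114.2767) → (212.9572,110.7579) → (209.4384,102.2627) → (212.9572,93.7675) → (221.4524,90.2487) → (229.9476,93.7675) → (233.4664,102.2627). Closed: final G1 returns to the first vertex.

**Shape 3** — `<circle>` circle, stroke `#ff0000` → score (S549, F1770). Machine vertices: (240.5353,99.3860) → (237.0956,107.6901) → (228.7915,111.1298) → (220.4874,107.6901) → (217.0477,99.3860) → (220.4874,91.0819) → (228.7915,87.6422) → (237.0956,91.0819) → (240.5353,99.3860). Closed: final G1 returns to the first vertex.

**Shape 4** — `<polyline>` open polyline, stroke `#ff0000` → score (S549, F1770). Machine vertices: (55.4970,113.7350) → (83.9627,113.3578) → (168.7905,94.5831) → (47.7409,42.9904) → (155.8221,20.6214). Open path.

G21
G90
G0 X266.1325 Y9.9914
M4 S316
G1 X125.9514 Y10.2645 F3483
G1 X39.4177 Y109.4405
G1 X176.7568 Y76.0150
G1 X272.5161 Y80.2638
M5
G0 X233.4664 Y102.2627
M4 S316
G1 X229.9476 Y110.7579 F3483
G1 X221.4524 Y114.2767
G1 X212.9572 Y110.7579
G1 X209.4384 Y102.2627
G1 X212.9572 Y93.7675
G1 X221.4524 Y90.2487
G1 X229.9476 Y93.7675
G1 X233.4664 Y102.2627
M5
G0 X240.5353 Y99.3860
M4 S549
G1 X237.0956 Y107.6901 F1770
G1 X228.7915 Y111.1298
G1 X220.4874 Y107.6901
G1 X217.0477 Y99.3860
G1 X220.4874 Y91.0819
G1 X228.7915 Y87.6422
G1 X237.0956 Y91.0819
G1 X240.5353 Y99.3860
M5
G0 X55.4970 Y113.7350
M4 S549
G1 X83.9627 Y113.3578 F1770
G1 X168.7905 Y94.5831
G1 X47.7409 Y42.9904
G1 X155.8221 Y20.6214
M5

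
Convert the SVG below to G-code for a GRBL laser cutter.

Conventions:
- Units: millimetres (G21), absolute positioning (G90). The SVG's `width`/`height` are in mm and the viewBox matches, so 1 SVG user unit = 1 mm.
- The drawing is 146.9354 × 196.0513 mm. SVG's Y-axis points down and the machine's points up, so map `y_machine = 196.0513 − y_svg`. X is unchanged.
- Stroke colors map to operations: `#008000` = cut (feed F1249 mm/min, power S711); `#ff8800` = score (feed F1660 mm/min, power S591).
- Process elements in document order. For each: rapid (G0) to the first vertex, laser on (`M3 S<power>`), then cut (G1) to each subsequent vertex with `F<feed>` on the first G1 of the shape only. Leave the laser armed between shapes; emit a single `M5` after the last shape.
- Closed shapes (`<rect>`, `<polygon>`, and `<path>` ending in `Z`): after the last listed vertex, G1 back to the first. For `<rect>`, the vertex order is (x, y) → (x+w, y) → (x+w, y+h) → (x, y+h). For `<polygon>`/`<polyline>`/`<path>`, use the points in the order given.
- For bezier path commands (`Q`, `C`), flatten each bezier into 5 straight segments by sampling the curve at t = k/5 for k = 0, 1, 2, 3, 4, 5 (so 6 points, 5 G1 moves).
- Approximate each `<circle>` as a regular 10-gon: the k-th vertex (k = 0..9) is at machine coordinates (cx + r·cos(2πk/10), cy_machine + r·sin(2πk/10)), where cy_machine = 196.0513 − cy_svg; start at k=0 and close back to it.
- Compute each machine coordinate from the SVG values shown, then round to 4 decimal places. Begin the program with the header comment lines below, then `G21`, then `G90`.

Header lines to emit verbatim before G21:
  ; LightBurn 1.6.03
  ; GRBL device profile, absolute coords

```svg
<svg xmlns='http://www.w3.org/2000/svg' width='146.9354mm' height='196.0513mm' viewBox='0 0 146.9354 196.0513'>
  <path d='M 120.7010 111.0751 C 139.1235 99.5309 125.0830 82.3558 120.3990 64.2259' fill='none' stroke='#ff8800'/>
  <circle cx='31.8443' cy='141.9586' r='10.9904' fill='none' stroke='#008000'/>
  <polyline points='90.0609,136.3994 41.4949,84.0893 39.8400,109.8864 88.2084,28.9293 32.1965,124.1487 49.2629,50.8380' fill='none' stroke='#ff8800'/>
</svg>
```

1 u = 1 mm; y_m = 196.0513 − y.

[1] `<path>` cubic bezier, #ff8800→score S591 F1660: (120.7010,84.9762) → (128.1935,92.5410) → (129.9022,101.2328) → (127.8345,110.8271) → (123.9976,121.0994) → (120.3990,131.8254)

[2] `<circle>` circle, #008000→cut S711 F1249: (42.8347,54.0927) → (40.7357,60.5527) → (35.2405,64.5452) → (28.4481,64.5452) → (22.9529,60.5527) → (20.8539,54.0927) → (22.9529,47.6327) → (28.4481,43.6402) → (35.2405,43.6402) → (40.7357,47.6327) → (42.8347,54.0927) (closed)

[3] `<polyline>` open polyline, #ff8800→score S591 F1660: (90.0609,59.6519) → (41.4949,111.9620) → (39.8400,86.1649) → (88.2084,167.1220) → (32.1965,71.9026) → (49.2629,145.2133)

; LightBurn 1.6.03
; GRBL device profile, absolute coords
G21
G90
G0 X120.7010 Y84.9762
M3 S591
G1 X128.1935 Y92.5410 F1660
G1 X129.9022 Y101.2328
G1 X127.8345 Y110.8271
G1 X123.9976 Y121.0994
G1 X120.3990 Y131.8254
G0 X42.8347 Y54.0927
M3 S711
G1 X40.7357 Y60.5527 F1249
G1 X35.2405 Y64.5452
G1 X28.4481 Y64.5452
G1 X22.9529 Y60.5527
G1 X20.8539 Y54.0927
G1 X22.9529 Y47.6327
G1 X28.4481 Y43.6402
G1 X35.2405 Y43.6402
G1 X40.7357 Y47.6327
G1 X42.8347 Y54.0927
G0 X90.0609 Y59.6519
M3 S591
G1 X41.4949 Y111.9620 F1660
G1 X39.8400 Y86.1649
G1 X88.2084 Y167.1220
G1 X32.1965 Y71.9026
G1 X49.2629 Y145.2133
M5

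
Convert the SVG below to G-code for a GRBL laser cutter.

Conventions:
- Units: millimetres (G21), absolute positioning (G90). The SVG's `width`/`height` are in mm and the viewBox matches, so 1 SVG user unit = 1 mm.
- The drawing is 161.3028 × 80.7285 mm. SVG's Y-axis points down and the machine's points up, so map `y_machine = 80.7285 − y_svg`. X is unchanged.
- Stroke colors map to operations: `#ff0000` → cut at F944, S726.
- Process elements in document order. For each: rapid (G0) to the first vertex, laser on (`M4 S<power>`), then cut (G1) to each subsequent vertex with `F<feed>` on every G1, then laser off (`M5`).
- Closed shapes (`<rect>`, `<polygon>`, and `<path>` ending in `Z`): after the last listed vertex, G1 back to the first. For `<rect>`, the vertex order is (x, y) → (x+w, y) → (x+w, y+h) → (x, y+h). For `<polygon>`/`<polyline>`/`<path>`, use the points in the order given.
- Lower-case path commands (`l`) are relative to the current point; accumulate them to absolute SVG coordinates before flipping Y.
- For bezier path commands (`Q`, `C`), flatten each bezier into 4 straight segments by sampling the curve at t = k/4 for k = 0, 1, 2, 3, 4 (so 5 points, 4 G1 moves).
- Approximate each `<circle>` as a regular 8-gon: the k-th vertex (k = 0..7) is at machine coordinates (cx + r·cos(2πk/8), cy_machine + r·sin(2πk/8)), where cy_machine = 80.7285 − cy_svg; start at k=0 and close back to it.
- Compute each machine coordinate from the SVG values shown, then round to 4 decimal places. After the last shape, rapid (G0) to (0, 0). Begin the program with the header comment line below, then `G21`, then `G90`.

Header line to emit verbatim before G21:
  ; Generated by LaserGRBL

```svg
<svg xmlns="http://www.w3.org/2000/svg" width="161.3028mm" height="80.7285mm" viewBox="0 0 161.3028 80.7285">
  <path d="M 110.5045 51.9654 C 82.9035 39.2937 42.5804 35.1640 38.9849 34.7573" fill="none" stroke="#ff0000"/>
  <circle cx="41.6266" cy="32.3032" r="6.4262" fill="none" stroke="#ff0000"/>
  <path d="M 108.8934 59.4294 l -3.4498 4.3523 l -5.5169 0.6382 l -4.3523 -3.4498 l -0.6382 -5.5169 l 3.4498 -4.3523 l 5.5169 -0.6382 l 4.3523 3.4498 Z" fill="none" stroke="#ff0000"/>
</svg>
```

1 u = 1 mm; y_m = 80.7285 − y.

[1] `<path>` cubic bezier, #ff0000→cut S726 F944: (110.5045,28.7631) → (88.1910,36.7405) → (65.7426,41.9665) → (47.7953,44.8928) → (38.9849,45.9712)

[2] `<circle>` circle, #ff0000→cut S726 F944: (48.0528,48.4253) → (46.1706,52.9693) → (41.6266,54.8515) → (37.0826,52.9693) → (35.2004,48.4253) → (37.0826,43.8813) → (41.6266,41.9991) → (46.1706,43.8813) → (48.0528,48.4253) (closed)

[3] `<path>` regular polygon, #ff0000→cut S726 F944: (108.8934,21.2991) → (105.4436,16.9468) → (99.9267,16.3086) → (95.5744,19.7584) → (94.9362,25.2753) → (98.3860,29.6276) → (103.9029,30.2658) → (108.2552,26.8160) → (108.8934,21.2991) (closed)

; Generated by LaserGRBL
G21
G90
G0 X110.5045 Y28.7631
M4 S726
G1 X88.1910 Y36.7405 F944
G1 X65.7426 Y41.9665 F944
G1 X47.7953 Y44.8928 F944
G1 X38.9849 Y45.9712 F944
M5
G0 X48.0528 Y48.4253
M4 S726
G1 X46.1706 Y52.9693 F944
G1 X41.6266 Y54.8515 F944
G1 X37.0826 Y52.9693 F944
G1 X35.2004 Y48.4253 F944
G1 X37.0826 Y43.8813 F944
G1 X41.6266 Y41.9991 F944
G1 X46.1706 Y43.8813 F944
G1 X48.0528 Y48.4253 F944
M5
G0 X108.8934 Y21.2991
M4 S726
G1 X105.4436 Y16.9468 F944
G1 X99.9267 Y16.3086 F944
G1 X95.5744 Y19.7584 F944
G1 X94.9362 Y25.2753 F944
G1 X98.3860 Y29.6276 F944
G1 X103.9029 Y30.2658 F944
G1 X108.2552 Y26.8160 F944
G1 X108.8934 Y21.2991 F944
M5
G0 X0.0000 Y0.0000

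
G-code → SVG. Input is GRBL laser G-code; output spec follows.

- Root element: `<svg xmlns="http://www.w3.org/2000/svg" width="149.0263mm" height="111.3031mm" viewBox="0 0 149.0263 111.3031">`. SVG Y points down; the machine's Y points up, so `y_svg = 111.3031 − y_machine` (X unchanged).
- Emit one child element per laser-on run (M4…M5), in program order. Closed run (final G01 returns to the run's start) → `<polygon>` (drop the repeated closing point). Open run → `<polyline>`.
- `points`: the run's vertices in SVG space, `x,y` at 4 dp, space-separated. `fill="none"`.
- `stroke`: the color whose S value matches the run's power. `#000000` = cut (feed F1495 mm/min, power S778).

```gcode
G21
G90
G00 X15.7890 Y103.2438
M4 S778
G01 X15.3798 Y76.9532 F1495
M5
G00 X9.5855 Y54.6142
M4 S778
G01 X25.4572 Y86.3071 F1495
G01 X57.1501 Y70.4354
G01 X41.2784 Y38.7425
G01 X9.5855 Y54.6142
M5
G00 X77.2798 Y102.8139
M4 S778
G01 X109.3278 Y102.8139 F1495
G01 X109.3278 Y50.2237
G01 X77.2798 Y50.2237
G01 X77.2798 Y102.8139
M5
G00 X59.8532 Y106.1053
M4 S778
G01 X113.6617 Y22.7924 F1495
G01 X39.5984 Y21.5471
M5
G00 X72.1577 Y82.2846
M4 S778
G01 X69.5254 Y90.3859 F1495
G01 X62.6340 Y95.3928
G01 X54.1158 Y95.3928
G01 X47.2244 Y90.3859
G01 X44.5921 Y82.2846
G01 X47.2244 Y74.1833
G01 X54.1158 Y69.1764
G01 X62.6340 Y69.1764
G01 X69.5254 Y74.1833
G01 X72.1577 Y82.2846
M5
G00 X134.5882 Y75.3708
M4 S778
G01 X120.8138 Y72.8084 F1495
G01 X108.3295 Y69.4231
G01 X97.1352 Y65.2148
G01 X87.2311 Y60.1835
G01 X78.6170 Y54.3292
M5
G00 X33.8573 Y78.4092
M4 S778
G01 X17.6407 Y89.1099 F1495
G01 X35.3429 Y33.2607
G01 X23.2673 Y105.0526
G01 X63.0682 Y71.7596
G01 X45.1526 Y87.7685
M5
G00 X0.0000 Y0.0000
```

y_svg = 111.3031 − y_m. Every run uses S778, so all elements get stroke `#000000` (cut).

[1] open run; points: 15.7890,8.0593 15.3798,34.3499

[2] closed run; points: 9.5855,56.6889 25.4572,24.9960 57.1501,40.8677 41.2784,72.5606

[3] closed run; points: 77.2798,8.4892 109.3278,8.4892 109.3278,61.0794 77.2798,61.0794

[4] open run; points: 59.8532,5.1978 113.6617,88.5107 39.5984,89.7560

[5] closed run; points: 72.1577,29.0185 69.5254,20.9172 62.6340,15.9103 54.1158,15.9103 47.2244,20.9172 44.5921,29.0185 47.2244,37.1198 54.1158,42.1267 62.6340,42.1267 69.5254,37.1198

[6] open run; points: 134.5882,35.9323 120.8138,38.4947 108.3295,41.8800 97.1352,46.0883 87.2311,51.1196 78.6170,56.9739

[7] open run; points: 33.8573,32.8939 17.6407,22.1932 35.3429,78.0424 23.2673,6.2505 63.0682,39.5435 45.1526,23.5346

<svg xmlns="http://www.w3.org/2000/svg" width="149.0263mm" height="111.3031mm" viewBox="0 0 149.0263 111.3031">
  <polyline points="15.7890,8.0593 15.3798,34.3499" fill="none" stroke="#000000"/>
  <polygon points="9.5855,56.6889 25.4572,24.9960 57.1501,40.8677 41.2784,72.5606" fill="none" stroke="#000000"/>
  <polygon points="77.2798,8.4892 109.3278,8.4892 109.3278,61.0794 77.2798,61.0794" fill="none" stroke="#000000"/>
  <polyline points="59.8532,5.1978 113.6617,88.5107 39.5984,89.7560" fill="none" stroke="#000000"/>
  <polygon points="72.1577,29.0185 69.5254,20.9172 62.6340,15.9103 54.1158,15.9103 47.2244,20.9172 44.5921,29.0185 47.2244,37.1198 54.1158,42.1267 62.6340,42.1267 69.5254,37.1198" fill="none" stroke="#000000"/>
  <polyline points="134.5882,35.9323 120.8138,38.4947 108.3295,41.8800 97.1352,46.0883 87.2311,51.1196 78.6170,56.9739" fill="none" stroke="#000000"/>
  <polyline points="33.8573,32.8939 17.6407,22.1932 35.3429,78.0424 23.2673,6.2505 63.0682,39.5435 45.1526,23.5346" fill="none" stroke="#000000"/>
</svg>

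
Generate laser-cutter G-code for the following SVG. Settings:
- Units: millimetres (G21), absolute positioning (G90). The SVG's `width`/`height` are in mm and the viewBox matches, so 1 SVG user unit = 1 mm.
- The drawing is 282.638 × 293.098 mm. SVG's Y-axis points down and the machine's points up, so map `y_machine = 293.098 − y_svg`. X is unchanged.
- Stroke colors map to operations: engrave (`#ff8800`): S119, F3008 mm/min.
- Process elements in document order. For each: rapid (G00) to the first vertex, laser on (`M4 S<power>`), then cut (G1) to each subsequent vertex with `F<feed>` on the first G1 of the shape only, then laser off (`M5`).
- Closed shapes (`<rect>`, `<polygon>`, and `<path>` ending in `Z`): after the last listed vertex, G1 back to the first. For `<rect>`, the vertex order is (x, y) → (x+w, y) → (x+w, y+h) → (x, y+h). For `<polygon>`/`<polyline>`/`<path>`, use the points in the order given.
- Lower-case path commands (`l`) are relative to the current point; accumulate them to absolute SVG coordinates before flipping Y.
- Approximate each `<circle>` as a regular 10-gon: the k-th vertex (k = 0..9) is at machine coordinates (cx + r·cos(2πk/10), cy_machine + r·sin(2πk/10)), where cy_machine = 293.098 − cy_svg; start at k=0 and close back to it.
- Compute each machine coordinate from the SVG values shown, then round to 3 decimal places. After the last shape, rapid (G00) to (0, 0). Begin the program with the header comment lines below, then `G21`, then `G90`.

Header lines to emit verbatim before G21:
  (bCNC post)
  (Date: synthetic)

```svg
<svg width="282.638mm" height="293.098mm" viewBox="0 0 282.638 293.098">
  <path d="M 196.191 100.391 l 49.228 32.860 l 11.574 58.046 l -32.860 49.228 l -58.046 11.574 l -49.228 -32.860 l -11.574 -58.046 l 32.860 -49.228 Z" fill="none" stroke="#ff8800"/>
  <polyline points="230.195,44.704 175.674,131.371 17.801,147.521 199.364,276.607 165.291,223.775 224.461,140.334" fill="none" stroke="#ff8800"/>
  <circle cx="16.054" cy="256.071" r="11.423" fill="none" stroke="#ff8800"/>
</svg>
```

(bCNC post)
(Date: synthetic)
G21
G90
G00 X196.191 Y192.707
M4 S119
G1 X245.419 Y159.847 F3008
G1 X256.993 Y101.801
G1 X224.133 Y52.573
G1 X166.087 Y40.999
G1 X116.859 Y73.859
G1 X105.285 Y131.905
G1 X138.145 Y181.133
G1 X196.191 Y192.707
M5
G00 X230.195 Y248.394
M4 S119
G1 X175.674 Y161.727 F3008
G1 X17.801 Y145.577
G1 X199.364 Y16.491
G1 X165.291 Y69.323
G1 X224.461 Y152.764
M5
G00 X27.477 Y37.027
M4 S119
G1 X25.295 Y43.741 F3008
G1 X19.584 Y47.891
G1 X12.524 Y47.891
G1 X6.813 Y43.741
G1 X4.631 Y37.027
G1 X6.813 Y30.313
G1 X12.524 Y26.163
G1 X19.584 Y26.163
G1 X25.295 Y30.313
G1 X27.477 Y37.027
M5
G00 X0.000 Y0.000

1 u = 1 mm; y_m = 293.098 − y.

[1] `<path>` regular polygon, #ff8800→engrave S119 F3008: (196.191,192.707) → (245.419,159.847) → (256.993,101.801) → (224.133,52.573) → (166.087,40.999) → (116.859,73.859) → (105.285,131.905) → (138.145,181.133) → (196.191,192.707) (closed)

[2] `<polyline>` open polyline, #ff8800→engrave S119 F3008: (230.195,248.394) → (175.674,161.727) → (17.801,145.577) → (199.364,16.491) → (165.291,69.323) → (224.461,152.764)

[3] `<circle>` circle, #ff8800→engrave S119 F3008: (27.477,37.027) → (25.295,43.741) → (19.584,47.891) → (12.524,47.891) → (6.813,43.741) → (4.631,37.027) → (6.813,30.313) → (12.524,26.163) → (19.584,26.163) → (25.295,30.313) → (27.477,37.027) (closed)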